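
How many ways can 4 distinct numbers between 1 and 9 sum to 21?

11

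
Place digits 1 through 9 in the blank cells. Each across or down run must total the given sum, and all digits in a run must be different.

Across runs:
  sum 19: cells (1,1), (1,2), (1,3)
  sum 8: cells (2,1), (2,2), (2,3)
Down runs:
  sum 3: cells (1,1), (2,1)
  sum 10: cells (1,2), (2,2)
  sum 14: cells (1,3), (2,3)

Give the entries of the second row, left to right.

1 2 5

3 in 2 cells must be {1,2}.
The 19 across and the 3 down share only 2, so (1,1) = 2.
(2,1) = 3 − 2 = 1 completes the 3 down.
Given what's placed, (2,3) must be 5 to fit the 8 across and 14 down.
(1,3) = 14 − 5 = 9 completes the 14 down.
(2,2) = 8 − 6 = 2 completes the 8 across.
(1,2) = 19 − 11 = 8 completes the 19 across.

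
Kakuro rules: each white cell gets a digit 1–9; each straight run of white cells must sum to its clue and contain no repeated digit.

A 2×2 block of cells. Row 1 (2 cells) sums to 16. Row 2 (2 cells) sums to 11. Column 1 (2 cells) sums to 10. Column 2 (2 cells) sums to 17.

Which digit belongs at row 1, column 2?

16 in 2 cells must be {7,9}; 17 in 2 cells must be {8,9}.
The 16 across and the 17 down share only 9, so (1,2) = 9.
(2,2) = 17 − 9 = 8 completes the 17 down.
(1,1) = 16 − 9 = 7 completes the 16 across.
(2,1) = 11 − 8 = 3 completes the 11 across.

9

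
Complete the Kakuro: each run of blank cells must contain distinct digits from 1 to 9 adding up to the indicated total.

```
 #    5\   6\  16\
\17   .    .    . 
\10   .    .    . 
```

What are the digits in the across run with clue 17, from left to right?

3 5 9

16 in 2 cells must be {7,9}.
The 10 across and the 16 down share only 7, so R2C3 = 7.
R1C3 = 16 − 7 = 9 completes the 16 down.
Nothing is forced directly, so branch on R2C1, whose candidates are 1 or 2. If R2C1 = 1: then R1C1 would have to be in {1,2,3,5,6,7} for the 17 across but in {4} for the 5 down — contradiction. So R2C1 = 2.
R1C1 = 5 − 2 = 3 completes the 5 down.
R1C2 = 17 − 12 = 5 completes the 17 across.
R2C2 = 10 − 9 = 1 completes the 10 across.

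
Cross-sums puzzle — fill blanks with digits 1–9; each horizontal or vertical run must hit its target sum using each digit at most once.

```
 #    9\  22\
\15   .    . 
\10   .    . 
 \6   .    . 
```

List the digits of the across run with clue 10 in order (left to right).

2 8

The 15 across and the 9 down share only 6, so R1C1 = 6.
R1C2 = 15 − 6 = 9 completes the 15 across.
Given what's placed, R3C2 must be 5 to fit the 6 across and 22 down.
R2C2 = 22 − 14 = 8 completes the 22 down.
R3C1 = 6 − 5 = 1 completes the 6 across.
R2C1 = 10 − 8 = 2 completes the 10 across.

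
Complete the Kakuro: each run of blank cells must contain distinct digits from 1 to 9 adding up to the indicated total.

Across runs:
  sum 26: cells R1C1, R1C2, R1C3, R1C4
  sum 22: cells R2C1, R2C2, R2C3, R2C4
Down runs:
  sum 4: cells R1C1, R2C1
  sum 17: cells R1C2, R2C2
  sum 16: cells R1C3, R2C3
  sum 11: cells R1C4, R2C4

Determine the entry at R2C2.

9

4 in 2 cells must be {1,3}; 17 in 2 cells must be {8,9}; 16 in 2 cells must be {7,9}.
Only 3 fits R1C1 under both its across sum 26 and down sum 4.
Given what's placed, R1C3 must be 9 to fit the 26 across and 16 down.
R2C1 = 4 − 3 = 1 completes the 4 down.
R2C3 = 16 − 9 = 7 completes the 16 down.
R1C2 = 8: the only remaining digit allowed by both the 26 across and the 17 down.
R1C4 = 26 − 20 = 6 completes the 26 across.
R2C2 = 17 − 8 = 9 completes the 17 down.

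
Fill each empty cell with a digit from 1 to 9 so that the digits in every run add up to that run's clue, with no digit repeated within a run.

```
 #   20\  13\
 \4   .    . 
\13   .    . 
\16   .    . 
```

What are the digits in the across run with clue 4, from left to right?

3 1

4 in 2 cells must be {1,3}; 16 in 2 cells must be {7,9}.
The 4 across and the 20 down share only 3, so R1C1 = 3.
R1C2 = 4 − 3 = 1 completes the 4 across.
Given what's placed, R3C1 must be 9 to fit the 16 across and 20 down.
R3C2 = 16 − 9 = 7 completes the 16 across.
R2C1 = 20 − 12 = 8 completes the 20 down.
R2C2 = 13 − 8 = 5 completes the 13 across.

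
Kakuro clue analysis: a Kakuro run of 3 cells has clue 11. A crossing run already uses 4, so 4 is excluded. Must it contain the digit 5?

Counterexample: {1,2,8} sums to 11 under that restriction without using 5.

No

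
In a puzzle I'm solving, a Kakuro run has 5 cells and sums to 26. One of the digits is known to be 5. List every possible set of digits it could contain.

{1,3,5,8,9}; {1,4,5,7,9}; {2,3,5,7,9}; {2,4,5,6,9}; {2,4,5,7,8}; {3,4,5,6,8}

5 distinct digits from 1–9 sum between 15 and 35.
Keeping only sets containing 5.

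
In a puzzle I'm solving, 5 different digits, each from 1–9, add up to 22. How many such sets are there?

5 distinct digits from 1–9 sum between 15 and 35.

9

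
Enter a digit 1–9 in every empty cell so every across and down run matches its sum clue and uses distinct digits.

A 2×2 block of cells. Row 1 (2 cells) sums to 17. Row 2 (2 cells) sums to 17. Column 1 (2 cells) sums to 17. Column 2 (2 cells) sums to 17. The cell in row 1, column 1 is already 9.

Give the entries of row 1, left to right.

9 8

17 in 2 cells must be {8,9}.
(1,2) = 17 − 9 = 8 completes the 17 across.
(2,1) = 17 − 9 = 8 completes the 17 down.
(2,2) = 17 − 8 = 9 completes the 17 across.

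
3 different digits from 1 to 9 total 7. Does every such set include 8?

The only way to make 7 from 3 distinct digits is {1,2,4}, which does not contain 8.

No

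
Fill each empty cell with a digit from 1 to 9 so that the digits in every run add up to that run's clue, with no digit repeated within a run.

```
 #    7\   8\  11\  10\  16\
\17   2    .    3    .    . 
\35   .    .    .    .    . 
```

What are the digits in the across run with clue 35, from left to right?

35 in 5 cells must be {5,6,7,8,9}; 16 in 2 cells must be {7,9}.
Given what's placed, R1C5 must be 7 to fit the 17 across and 16 down.
R2C1 = 7 − 2 = 5 completes the 7 down.
R2C3 = 11 − 3 = 8 completes the 11 down.
R2C5 = 16 − 7 = 9 completes the 16 down.
Given what's placed, R1C2 must be 1 to fit the 17 across and 8 down.
R1C4 = 17 − 13 = 4 completes the 17 across.
R2C2 = 8 − 1 = 7 completes the 8 down.
R2C4 = 35 − 29 = 6 completes the 35 across.

5 7 8 6 9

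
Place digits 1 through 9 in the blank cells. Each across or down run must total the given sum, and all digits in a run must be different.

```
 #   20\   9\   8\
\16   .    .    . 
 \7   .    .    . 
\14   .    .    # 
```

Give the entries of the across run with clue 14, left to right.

7 in 3 cells must be {1,2,4}.
Only 4 fits R2C1 under both its across sum 7 and down sum 20.
Given what's placed, R3C1 must be 9 to fit the 14 across and 20 down.
R3C2 = 14 − 9 = 5 completes the 14 across.

9, 5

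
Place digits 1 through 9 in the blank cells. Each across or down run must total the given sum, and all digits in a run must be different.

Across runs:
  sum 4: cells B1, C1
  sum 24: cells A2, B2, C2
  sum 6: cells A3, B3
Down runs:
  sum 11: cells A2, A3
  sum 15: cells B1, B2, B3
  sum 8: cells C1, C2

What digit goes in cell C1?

4 in 2 cells must be {1,3}; 24 in 3 cells must be {7,8,9}.
The 24 across and the 8 down share only 7, so C2 = 7.
C1 = 8 − 7 = 1 completes the 8 down.
B1 = 4 − 1 = 3 completes the 4 across.
B2 = 8: the only remaining digit allowed by both the 24 across and the 15 down.
B3 = 15 − 11 = 4 completes the 15 down.
A2 = 24 − 15 = 9 completes the 24 across.
A3 = 6 − 4 = 2 completes the 6 across.

1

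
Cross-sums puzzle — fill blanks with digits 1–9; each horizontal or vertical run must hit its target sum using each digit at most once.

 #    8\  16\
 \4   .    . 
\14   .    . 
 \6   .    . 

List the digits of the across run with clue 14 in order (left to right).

5 9

4 in 2 cells must be {1,3}.
The 14 across and the 8 down share only 5, so R2C1 = 5.
R2C2 = 14 − 5 = 9 completes the 14 across.
Given what's placed, R1C1 must be 1 to fit the 4 across and 8 down.
R1C2 = 4 − 1 = 3 completes the 4 across.
R3C1 = 8 − 6 = 2 completes the 8 down.
R3C2 = 6 − 2 = 4 completes the 6 across.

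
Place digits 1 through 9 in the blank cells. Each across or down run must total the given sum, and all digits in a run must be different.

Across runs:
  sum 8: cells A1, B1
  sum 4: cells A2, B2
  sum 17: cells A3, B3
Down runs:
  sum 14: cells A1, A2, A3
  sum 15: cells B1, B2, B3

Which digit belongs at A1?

4 in 2 cells must be {1,3}; 17 in 2 cells must be {8,9}.
Nothing is forced directly, so branch on A2, whose candidates are 1 or 3. If A2 = 1: that forces B2 = 3, B3 = 8, after which B1 would have to be in {1,2,3,5,6,7} for the 8 across but in {4} for the 15 down — contradiction. So A2 = 3.
B2 = 4 − 3 = 1 completes the 4 across.
Given what's placed, A3 must be 9 to fit the 17 across and 14 down.
B3 = 17 − 9 = 8 completes the 17 across.
A1 = 14 − 12 = 2 completes the 14 down.
B1 = 8 − 2 = 6 completes the 8 across.

2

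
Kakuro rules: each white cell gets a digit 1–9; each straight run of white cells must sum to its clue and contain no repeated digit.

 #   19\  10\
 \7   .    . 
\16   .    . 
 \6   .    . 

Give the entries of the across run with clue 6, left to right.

4, 2

16 in 2 cells must be {7,9}.
The 16 across and the 10 down share only 7, so R2C2 = 7.
R2C1 = 16 − 7 = 9 completes the 16 across.
Nothing is forced directly, so branch on R1C2, whose candidates are 1 or 2. If R1C2 = 2: then R1C1 would have to be in {5} for the 7 across but in {2,3,4,6,7,8} for the 19 down — contradiction. So R1C2 = 1.
R1C1 = 7 − 1 = 6 completes the 7 across.
R3C1 = 19 − 15 = 4 completes the 19 down.
R3C2 = 6 − 4 = 2 completes the 6 across.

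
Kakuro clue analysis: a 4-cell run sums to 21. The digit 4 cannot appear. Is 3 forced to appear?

No

Counterexample: {1,5,6,9} sums to 21 under that restriction without using 3.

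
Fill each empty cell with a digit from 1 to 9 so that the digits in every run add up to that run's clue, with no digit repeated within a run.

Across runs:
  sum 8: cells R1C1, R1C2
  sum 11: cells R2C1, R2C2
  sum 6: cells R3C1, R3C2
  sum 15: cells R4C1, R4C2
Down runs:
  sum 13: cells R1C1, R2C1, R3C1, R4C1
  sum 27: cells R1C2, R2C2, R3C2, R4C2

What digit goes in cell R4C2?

9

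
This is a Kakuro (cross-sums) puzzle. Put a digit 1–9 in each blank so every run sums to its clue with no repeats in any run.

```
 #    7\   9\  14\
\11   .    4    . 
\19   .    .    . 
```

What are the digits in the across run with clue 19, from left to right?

6, 5, 8

R2C2 = 9 − 4 = 5 completes the 9 down.
Given what's placed, R2C1 must be 6 to fit the 19 across and 7 down.
R2C3 = 19 − 11 = 8 completes the 19 across.
R1C1 = 7 − 6 = 1 completes the 7 down.
R1C3 = 11 − 5 = 6 completes the 11 across.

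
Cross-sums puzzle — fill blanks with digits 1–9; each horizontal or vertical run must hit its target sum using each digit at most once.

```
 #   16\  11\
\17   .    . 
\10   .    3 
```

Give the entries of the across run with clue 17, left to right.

17 in 2 cells must be {8,9}; 16 in 2 cells must be {7,9}.
Intersecting the 17 across with the 16 down forces R1C1 = 9.
R1C2 = 17 − 9 = 8 completes the 17 across.
R2C1 = 10 − 3 = 7 completes the 10 across.

9, 8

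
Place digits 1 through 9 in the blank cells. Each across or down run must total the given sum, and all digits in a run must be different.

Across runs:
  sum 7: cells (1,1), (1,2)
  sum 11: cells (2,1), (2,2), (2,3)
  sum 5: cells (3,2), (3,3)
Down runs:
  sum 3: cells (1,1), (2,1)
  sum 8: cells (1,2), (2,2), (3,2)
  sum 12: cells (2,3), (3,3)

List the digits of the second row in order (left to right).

3 in 2 cells must be {1,2}.
Nothing is forced directly, so branch on (1,1), whose candidates are 1 or 2. If (1,1) = 1: then (1,2) would have to be in {6} for the 7 across but in {1,2,3,4,5} for the 8 down — contradiction. So (1,1) = 2.
(1,2) = 7 − 2 = 5 completes the 7 across.
(2,1) = 3 − 2 = 1 completes the 3 down.
(2,2) = 2: the only remaining digit allowed by both the 11 across and the 8 down.
(2,3) = 11 − 3 = 8 completes the 11 across.
(3,2) = 8 − 7 = 1 completes the 8 down.
(3,3) = 5 − 1 = 4 completes the 5 across.

1 2 8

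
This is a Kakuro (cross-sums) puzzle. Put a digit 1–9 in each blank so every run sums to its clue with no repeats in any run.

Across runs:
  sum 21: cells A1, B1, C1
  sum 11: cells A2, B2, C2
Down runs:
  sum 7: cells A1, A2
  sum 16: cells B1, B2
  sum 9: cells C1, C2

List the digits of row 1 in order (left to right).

16 in 2 cells must be {7,9}.
The 11 across and the 16 down share only 7, so B2 = 7.
B1 = 16 − 7 = 9 completes the 16 down.
Nothing is forced directly, so branch on A2, whose candidates are 1 or 3. If A2 = 1: then A1 would have to be in {4,5,7,8} for the 21 across but in {6} for the 7 down — contradiction. So A2 = 3.
A1 = 7 − 3 = 4 completes the 7 down.
C1 = 21 − 13 = 8 completes the 21 across.
C2 = 11 − 10 = 1 completes the 11 across.

4 9 8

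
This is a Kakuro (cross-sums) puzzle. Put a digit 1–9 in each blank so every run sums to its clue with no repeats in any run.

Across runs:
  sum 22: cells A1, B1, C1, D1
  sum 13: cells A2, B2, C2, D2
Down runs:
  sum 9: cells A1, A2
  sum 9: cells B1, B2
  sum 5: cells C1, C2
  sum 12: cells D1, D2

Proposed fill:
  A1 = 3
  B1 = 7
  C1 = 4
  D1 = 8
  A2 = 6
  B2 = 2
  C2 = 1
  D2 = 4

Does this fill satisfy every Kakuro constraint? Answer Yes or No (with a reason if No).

Yes

Across: 3+7+4+8=22; 6+2+1+4=13. Down: 3+6=9; 7+2=9; 4+1=5; 8+4=12. No digit repeats within any run.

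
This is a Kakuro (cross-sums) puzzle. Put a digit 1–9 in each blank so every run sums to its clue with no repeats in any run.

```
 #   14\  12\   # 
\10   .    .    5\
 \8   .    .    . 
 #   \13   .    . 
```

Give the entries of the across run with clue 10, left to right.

9, 1

The 8 across and the 14 down share only 5, so R2C1 = 5.
Intersecting the 13 across with the 5 down forces R3C3 = 4.
R1C1 = 14 − 5 = 9 completes the 14 down.
R1C2 = 10 − 9 = 1 completes the 10 across.
R2C2 = 2: the only remaining digit allowed by both the 8 across and the 12 down.
R2C3 = 8 − 7 = 1 completes the 8 across.
R3C2 = 13 − 4 = 9 completes the 13 across.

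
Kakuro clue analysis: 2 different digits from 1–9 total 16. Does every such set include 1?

The only way to make 16 from 2 distinct digits is {7,9}, which does not contain 1.

No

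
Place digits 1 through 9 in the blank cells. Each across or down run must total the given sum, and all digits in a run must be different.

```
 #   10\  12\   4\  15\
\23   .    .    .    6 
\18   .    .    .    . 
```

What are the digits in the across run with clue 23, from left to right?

9 7 1 6

4 in 2 cells must be {1,3}.
R2C4 = 15 − 6 = 9 completes the 15 down.
Nothing is forced directly, so branch on R1C3, whose candidates are 1 or 3. If R1C3 = 3: that forces R1C1 = 9, R1C2 = 5, R2C1 = 1, after which R2C2 would have to be in {2,3,5,6} for the 18 across but in {7} for the 12 down — contradiction. So R1C3 = 1.
R2C3 = 4 − 1 = 3 completes the 4 down.
Nothing is forced directly, so branch on R2C2, whose candidates are 4 or 5. If R2C2 = 4: then R1C2 would have to be in {7,9} for the 23 across but in {8} for the 12 down — contradiction. So R2C2 = 5.
R1C2 = 12 − 5 = 7 completes the 12 down.
R2C1 = 18 − 17 = 1 completes the 18 across.
R1C1 = 23 − 14 = 9 completes the 23 across.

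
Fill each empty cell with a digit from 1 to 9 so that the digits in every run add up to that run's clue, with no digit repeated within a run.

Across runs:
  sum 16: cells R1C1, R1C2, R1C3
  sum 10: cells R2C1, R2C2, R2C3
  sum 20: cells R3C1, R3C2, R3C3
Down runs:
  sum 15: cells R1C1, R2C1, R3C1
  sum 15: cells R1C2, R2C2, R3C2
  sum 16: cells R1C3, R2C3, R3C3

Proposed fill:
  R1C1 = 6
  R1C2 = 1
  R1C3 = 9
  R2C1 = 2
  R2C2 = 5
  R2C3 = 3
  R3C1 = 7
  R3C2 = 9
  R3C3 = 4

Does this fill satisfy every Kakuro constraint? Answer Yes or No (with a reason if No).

Yes

Across: 6+1+9=16; 2+5+3=10; 7+9+4=20. Down: 6+2+7=15; 1+5+9=15; 9+3+4=16. No digit repeats within any run.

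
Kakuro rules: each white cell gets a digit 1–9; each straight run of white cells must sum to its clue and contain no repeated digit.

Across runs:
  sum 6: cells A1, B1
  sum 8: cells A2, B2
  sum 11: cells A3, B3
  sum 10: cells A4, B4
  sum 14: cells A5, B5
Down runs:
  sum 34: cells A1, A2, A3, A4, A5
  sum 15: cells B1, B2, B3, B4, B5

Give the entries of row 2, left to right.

34 in 5 cells must be {4,6,7,8,9}; 15 in 5 cells must be {1,2,3,4,5}.
Only 4 fits A1 under both its across sum 6 and down sum 34.
B1 = 6 − 4 = 2 completes the 6 across.
Given what's placed, B5 must be 5 to fit the 14 across and 15 down.
A5 = 14 − 5 = 9 completes the 14 across.
No cell is forced outright now. A2 can only be 6 or 7 (the digits allowed by both its 8 across and its 34 down). If A2 = 6: then B2 would have to be in {2} for the 8 across but in {1,3,4} for the 15 down — contradiction. So A2 = 7.
B2 = 8 − 7 = 1 completes the 8 across.

7, 1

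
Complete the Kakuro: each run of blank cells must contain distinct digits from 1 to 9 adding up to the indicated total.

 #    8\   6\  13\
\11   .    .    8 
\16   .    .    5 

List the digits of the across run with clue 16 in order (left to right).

No cell is forced outright now. R2C2 can only be 2 or 4 (the digits allowed by both its 16 across and its 6 down). If R2C2 = 2: then R1C2 would have to be in {1,2} for the 11 across but in {4} for the 6 down — contradiction. So R2C2 = 4.
R1C2 = 6 − 4 = 2 completes the 6 down.
R2C1 = 16 − 9 = 7 completes the 16 across.
R1C1 = 11 − 10 = 1 completes the 11 across.

7, 4, 5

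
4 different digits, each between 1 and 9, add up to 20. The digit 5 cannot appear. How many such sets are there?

4 distinct digits from 1–9 sum between 10 and 30.
Dropping sets that contain 5.

8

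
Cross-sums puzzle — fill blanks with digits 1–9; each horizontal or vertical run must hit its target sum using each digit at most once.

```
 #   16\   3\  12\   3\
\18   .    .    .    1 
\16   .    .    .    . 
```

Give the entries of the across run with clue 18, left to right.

16 in 2 cells must be {7,9}; 3 in 2 cells must be {1,2}.
R1C2 = 2: the only remaining digit allowed by both the 18 across and the 3 down.
R2C2 = 3 − 2 = 1 completes the 3 down.
R2C4 = 3 − 1 = 2 completes the 3 down.
Nothing is forced directly, so branch on R1C1, whose candidates are 7 or 9. If R1C1 = 9: then R1C3 would have to be in {6} for the 18 across but in {3,4,5,7,8,9} for the 12 down — contradiction. So R1C1 = 7.
R1C3 = 18 − 10 = 8 completes the 18 across.
R2C1 = 16 − 7 = 9 completes the 16 down.
R2C3 = 16 − 12 = 4 completes the 16 across.

7 2 8 1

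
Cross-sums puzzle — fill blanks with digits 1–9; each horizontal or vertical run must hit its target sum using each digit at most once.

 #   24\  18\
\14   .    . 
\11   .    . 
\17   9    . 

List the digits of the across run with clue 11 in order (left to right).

7 4

17 in 2 cells must be {8,9}; 24 in 3 cells must be {7,8,9}.
R1C1 = 8: the only remaining digit allowed by both the 14 across and the 24 down.
R1C2 = 14 − 8 = 6 completes the 14 across.
R2C1 = 24 − 17 = 7 completes the 24 down.
R2C2 = 11 − 7 = 4 completes the 11 across.
R3C2 = 17 − 9 = 8 completes the 17 across.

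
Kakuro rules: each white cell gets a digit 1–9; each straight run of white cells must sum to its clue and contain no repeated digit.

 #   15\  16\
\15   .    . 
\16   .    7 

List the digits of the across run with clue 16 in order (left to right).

9, 7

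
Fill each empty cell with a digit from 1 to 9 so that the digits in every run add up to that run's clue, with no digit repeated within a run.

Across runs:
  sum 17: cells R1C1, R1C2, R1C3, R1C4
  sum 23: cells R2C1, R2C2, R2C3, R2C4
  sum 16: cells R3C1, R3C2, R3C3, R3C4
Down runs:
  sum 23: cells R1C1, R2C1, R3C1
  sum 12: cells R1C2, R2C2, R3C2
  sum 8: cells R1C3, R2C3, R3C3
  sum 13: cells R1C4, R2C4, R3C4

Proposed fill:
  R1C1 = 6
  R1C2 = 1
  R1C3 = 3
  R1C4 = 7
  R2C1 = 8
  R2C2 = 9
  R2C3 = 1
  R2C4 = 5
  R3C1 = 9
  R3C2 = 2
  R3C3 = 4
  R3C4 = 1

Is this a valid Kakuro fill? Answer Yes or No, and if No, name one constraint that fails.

Yes

Across: 6+1+3+7=17; 8+9+1+5=23; 9+2+4+1=16. Down: 6+8+9=23; 1+9+2=12; 3+1+4=8; 7+5+1=13. No digit repeats within any run.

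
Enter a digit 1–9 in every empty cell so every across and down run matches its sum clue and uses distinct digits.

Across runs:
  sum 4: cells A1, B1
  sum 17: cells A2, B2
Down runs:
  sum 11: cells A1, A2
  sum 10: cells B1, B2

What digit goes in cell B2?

9

4 in 2 cells must be {1,3}; 17 in 2 cells must be {8,9}.
The 4 across and the 11 down share only 3, so A1 = 3.
B1 = 4 − 3 = 1 completes the 4 across.
A2 = 11 − 3 = 8 completes the 11 down.
B2 = 17 − 8 = 9 completes the 17 across.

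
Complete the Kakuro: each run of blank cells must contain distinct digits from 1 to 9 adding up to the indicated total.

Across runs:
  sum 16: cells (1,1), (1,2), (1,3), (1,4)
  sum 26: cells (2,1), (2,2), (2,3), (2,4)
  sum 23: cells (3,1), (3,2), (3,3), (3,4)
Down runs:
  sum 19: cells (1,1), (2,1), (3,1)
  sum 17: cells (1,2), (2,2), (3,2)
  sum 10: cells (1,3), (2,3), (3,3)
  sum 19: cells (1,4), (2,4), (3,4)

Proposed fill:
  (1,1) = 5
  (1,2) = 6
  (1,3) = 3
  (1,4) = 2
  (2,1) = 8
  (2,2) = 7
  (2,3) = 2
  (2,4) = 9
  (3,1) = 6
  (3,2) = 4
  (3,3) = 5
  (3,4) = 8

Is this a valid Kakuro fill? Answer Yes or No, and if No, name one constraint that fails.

Yes

Across: 5+6+3+2=16; 8+7+2+9=26; 6+4+5+8=23. Down: 5+8+6=19; 6+7+4=17; 3+2+5=10; 2+9+8=19. No digit repeats within any run.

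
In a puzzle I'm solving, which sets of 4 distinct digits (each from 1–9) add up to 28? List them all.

4 distinct digits from 1–9 sum between 10 and 30.

{4,7,8,9}; {5,6,8,9}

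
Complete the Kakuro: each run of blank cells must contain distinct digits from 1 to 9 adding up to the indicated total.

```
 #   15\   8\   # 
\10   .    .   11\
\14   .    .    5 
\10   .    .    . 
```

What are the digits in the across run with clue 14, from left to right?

8 1 5

R3C3 = 11 − 5 = 6 completes the 11 down.
No cell is forced outright now. R2C2 can only be 1 or 2 or 3 (the digits allowed by both its 14 across and its 8 down). If R2C2 = 2: that forces R1C2 = 1, R2C1 = 7, R3C1 = 3, after which R3C2 would have to be in {1} for the 10 across but in {5} for the 8 down — contradiction. If R2C2 = 3: that forces R2C1 = 6, R3C1 = 1, after which R3C2 would have to be in {3} for the 10 across but in {1,4} for the 8 down — contradiction. So R2C2 = 1.
R2C1 = 14 − 6 = 8 completes the 14 across.
R3C2 = 3: the only remaining digit allowed by both the 10 across and the 8 down.
R1C2 = 8 − 4 = 4 completes the 8 down.
R3C1 = 10 − 9 = 1 completes the 10 across.
R1C1 = 10 − 4 = 6 completes the 10 across.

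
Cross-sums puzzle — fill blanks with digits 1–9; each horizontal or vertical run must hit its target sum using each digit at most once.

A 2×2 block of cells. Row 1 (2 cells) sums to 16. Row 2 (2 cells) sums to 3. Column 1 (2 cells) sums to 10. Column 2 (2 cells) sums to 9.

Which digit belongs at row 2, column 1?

1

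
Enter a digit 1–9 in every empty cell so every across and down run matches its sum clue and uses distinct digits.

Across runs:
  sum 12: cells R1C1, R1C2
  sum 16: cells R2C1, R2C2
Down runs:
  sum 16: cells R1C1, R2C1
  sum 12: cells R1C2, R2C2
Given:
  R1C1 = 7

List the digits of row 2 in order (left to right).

16 in 2 cells must be {7,9}.
R1C2 = 12 − 7 = 5 completes the 12 across.
R2C1 = 16 − 7 = 9 completes the 16 down.
R2C2 = 16 − 9 = 7 completes the 16 across.

9 7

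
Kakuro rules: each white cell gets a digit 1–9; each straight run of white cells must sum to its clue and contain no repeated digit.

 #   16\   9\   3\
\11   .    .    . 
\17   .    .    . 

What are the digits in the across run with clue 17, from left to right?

9 6 2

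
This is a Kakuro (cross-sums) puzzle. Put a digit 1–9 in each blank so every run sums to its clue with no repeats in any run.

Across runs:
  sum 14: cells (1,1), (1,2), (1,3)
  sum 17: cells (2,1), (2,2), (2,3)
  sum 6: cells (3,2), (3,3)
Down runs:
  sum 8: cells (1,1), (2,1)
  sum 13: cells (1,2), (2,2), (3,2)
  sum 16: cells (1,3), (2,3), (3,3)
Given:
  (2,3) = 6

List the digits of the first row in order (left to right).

5, 1, 8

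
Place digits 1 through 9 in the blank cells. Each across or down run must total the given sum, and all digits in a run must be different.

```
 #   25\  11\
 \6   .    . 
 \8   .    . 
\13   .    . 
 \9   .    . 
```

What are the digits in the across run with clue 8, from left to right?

7 1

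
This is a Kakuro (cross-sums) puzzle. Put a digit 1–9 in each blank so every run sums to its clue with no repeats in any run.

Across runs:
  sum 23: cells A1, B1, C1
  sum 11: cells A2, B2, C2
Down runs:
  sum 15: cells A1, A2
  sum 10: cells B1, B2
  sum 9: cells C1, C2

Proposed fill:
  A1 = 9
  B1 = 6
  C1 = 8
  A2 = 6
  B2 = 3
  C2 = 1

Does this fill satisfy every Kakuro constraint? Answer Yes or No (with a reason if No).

No — the down run B1–B2 sums to 9, not 10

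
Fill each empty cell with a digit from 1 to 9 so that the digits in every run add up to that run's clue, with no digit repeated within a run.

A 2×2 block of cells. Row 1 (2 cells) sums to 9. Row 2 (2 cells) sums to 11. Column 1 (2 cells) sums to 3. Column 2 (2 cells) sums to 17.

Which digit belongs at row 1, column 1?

1

3 in 2 cells must be {1,2}; 17 in 2 cells must be {8,9}.
The 9 across and the 17 down share only 8, so (1,2) = 8.
The 11 across and the 3 down share only 2, so (2,1) = 2.
(2,2) = 11 − 2 = 9 completes the 11 across.
(1,1) = 9 − 8 = 1 completes the 9 across.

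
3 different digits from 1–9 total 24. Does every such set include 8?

The only way to make 24 from 3 distinct digits is {7,8,9}, which contains 8.

Yes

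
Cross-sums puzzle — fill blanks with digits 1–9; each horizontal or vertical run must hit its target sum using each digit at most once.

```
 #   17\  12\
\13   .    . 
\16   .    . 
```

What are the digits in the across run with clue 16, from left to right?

9 7

16 in 2 cells must be {7,9}; 17 in 2 cells must be {8,9}.
The 16 across and the 17 down share only 9, so R2C1 = 9.
R2C2 = 16 − 9 = 7 completes the 16 across.
R1C1 = 17 − 9 = 8 completes the 17 down.
R1C2 = 13 − 8 = 5 completes the 13 across.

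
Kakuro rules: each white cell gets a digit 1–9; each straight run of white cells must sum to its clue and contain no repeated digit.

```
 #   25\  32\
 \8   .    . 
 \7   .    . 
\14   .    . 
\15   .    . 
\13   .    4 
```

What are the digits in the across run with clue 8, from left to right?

3 5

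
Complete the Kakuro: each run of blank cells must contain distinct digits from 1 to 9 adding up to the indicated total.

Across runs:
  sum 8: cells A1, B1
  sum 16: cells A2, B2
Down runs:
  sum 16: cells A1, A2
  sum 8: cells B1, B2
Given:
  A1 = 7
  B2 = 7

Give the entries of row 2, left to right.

9 7

16 in 2 cells must be {7,9}.
B1 = 8 − 7 = 1 completes the 8 across.
A2 = 16 − 7 = 9 completes the 16 across.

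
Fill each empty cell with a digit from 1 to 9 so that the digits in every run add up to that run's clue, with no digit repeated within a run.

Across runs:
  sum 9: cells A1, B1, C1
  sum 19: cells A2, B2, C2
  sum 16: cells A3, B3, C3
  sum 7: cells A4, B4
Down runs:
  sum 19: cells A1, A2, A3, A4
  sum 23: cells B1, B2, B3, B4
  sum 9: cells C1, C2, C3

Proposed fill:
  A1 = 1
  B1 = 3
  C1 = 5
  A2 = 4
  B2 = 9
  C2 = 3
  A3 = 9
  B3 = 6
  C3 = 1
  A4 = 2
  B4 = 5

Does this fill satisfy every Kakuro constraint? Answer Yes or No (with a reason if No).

No — the down run A1–A4 sums to 16, not 19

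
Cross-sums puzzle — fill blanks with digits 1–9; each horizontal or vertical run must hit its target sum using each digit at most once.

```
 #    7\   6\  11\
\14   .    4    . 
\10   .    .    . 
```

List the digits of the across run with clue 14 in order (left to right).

R2C2 = 6 − 4 = 2 completes the 6 down.
Nothing is forced directly, so branch on R2C1, whose candidates are 1 or 3 or 5. If R2C1 = 1: then R1C1 would have to be in {1,2,3,7,8,9} for the 14 across but in {6} for the 7 down — contradiction. If R2C1 = 3: then R1C1 would have to be in {1,2,3,7,8,9} for the 14 across but in {4} for the 7 down — contradiction. So R2C1 = 5.
R1C1 = 7 − 5 = 2 completes the 7 down.
R1C3 = 14 − 6 = 8 completes the 14 across.
R2C3 = 10 − 7 = 3 completes the 10 across.

2 4 8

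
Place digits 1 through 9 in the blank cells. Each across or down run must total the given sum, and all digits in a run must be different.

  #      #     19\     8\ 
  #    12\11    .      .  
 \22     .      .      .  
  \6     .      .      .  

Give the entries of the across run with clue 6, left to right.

6 in 3 cells must be {1,2,3}.
Only 5 fits R2C3 under both its across sum 22 and down sum 8.
The 6 across and the 12 down share only 3, so R3C1 = 3.
R3C2 = 2: the only remaining digit allowed by both the 6 across and the 19 down.
R3C3 = 6 − 5 = 1 completes the 6 across.

3 2 1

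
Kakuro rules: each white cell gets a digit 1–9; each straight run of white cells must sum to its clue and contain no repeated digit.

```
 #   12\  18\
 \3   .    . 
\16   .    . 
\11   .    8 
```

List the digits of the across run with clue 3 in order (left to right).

2 1

3 in 2 cells must be {1,2}; 16 in 2 cells must be {7,9}.
Given what's placed, R1C2 must be 1 to fit the 3 across and 18 down.
R2C2 = 18 − 9 = 9 completes the 18 down.
R3C1 = 11 − 8 = 3 completes the 11 across.
R1C1 = 3 − 1 = 2 completes the 3 across.
R2C1 = 16 − 9 = 7 completes the 16 across.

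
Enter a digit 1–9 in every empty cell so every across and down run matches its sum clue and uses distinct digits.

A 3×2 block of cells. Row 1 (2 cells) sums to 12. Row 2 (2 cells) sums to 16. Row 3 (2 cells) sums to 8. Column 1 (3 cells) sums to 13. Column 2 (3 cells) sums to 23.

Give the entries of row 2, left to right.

7, 9

16 in 2 cells must be {7,9}; 23 in 3 cells must be {6,8,9}.
The 16 across and the 23 down share only 9, so (2,2) = 9.
Given what's placed, (3,2) must be 6 to fit the 8 across and 23 down.
(1,2) = 23 − 15 = 8 completes the 23 down.
(2,1) = 16 − 9 = 7 completes the 16 across.
(3,1) = 8 − 6 = 2 completes the 8 across.
(1,1) = 12 − 8 = 4 completes the 12 across.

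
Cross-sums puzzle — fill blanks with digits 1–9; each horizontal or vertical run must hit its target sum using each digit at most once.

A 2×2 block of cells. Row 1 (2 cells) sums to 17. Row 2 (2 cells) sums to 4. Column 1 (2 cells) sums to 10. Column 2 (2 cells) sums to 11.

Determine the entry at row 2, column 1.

1

17 in 2 cells must be {8,9}; 4 in 2 cells must be {1,3}.
The 4 across and the 11 down share only 3, so (2,2) = 3.
(1,2) = 11 − 3 = 8 completes the 11 down.
(2,1) = 4 − 3 = 1 completes the 4 across.
(1,1) = 17 − 8 = 9 completes the 17 across.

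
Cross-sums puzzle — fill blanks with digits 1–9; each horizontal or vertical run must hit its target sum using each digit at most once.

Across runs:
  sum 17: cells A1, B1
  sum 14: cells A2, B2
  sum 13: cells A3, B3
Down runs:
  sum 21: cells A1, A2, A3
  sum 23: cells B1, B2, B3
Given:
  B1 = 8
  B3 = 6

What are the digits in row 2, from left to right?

5 9

17 in 2 cells must be {8,9}; 23 in 3 cells must be {6,8,9}.
A1 = 17 − 8 = 9 completes the 17 across.
B2 = 23 − 14 = 9 completes the 23 down.
A3 = 13 − 6 = 7 completes the 13 across.
A2 = 14 − 9 = 5 completes the 14 across.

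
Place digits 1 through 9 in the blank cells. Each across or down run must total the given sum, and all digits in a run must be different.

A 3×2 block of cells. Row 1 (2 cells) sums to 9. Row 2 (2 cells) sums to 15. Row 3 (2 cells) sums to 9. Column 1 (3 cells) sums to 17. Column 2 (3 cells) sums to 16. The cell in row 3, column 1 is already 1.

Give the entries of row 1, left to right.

7, 2

Given what's placed, (1,1) must be 7 to fit the 9 across and 17 down.
(1,2) = 9 − 7 = 2 completes the 9 across.
(2,1) = 17 − 8 = 9 completes the 17 down.
(2,2) = 15 − 9 = 6 completes the 15 across.
(3,2) = 9 − 1 = 8 completes the 9 across.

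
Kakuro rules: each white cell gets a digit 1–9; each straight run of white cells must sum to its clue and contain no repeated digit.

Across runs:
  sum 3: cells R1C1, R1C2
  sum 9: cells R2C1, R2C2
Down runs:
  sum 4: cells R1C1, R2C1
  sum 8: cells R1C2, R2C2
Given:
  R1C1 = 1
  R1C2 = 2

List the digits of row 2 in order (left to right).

3 in 2 cells must be {1,2}; 4 in 2 cells must be {1,3}.
R2C1 = 4 − 1 = 3 completes the 4 down.
R2C2 = 9 − 3 = 6 completes the 9 across.

3, 6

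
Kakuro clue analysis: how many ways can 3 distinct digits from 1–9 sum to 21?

3 distinct digits from 1–9 sum between 6 and 24.
Enumerating: {4,8,9}, {5,7,9}, {6,7,8}.

3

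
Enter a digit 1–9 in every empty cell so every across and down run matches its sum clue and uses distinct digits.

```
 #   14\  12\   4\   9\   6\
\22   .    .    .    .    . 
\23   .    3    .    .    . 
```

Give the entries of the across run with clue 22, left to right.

5, 9, 3, 1, 4

4 in 2 cells must be {1,3}.
R1C2 = 12 − 3 = 9 completes the 12 down.
Given what's placed, R2C3 must be 1 to fit the 23 across and 4 down.
R1C3 = 4 − 1 = 3 completes the 4 down.
Given what's placed, R1C1 must be 5 to fit the 22 across and 14 down.
R2C1 = 14 − 5 = 9 completes the 14 down.
No cell is forced outright now. R2C5 can only be 2 or 4 (the digits allowed by both its 23 across and its 6 down). If R2C5 = 4: then R1C5 would have to be in {1,4} for the 22 across but in {2} for the 6 down — contradiction. So R2C5 = 2.
R1C5 = 6 − 2 = 4 completes the 6 down.
R2C4 = 23 − 15 = 8 completes the 23 across.
R1C4 = 22 − 21 = 1 completes the 22 across.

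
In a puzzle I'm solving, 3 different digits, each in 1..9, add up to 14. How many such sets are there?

8

3 distinct digits from 1–9 sum between 6 and 24.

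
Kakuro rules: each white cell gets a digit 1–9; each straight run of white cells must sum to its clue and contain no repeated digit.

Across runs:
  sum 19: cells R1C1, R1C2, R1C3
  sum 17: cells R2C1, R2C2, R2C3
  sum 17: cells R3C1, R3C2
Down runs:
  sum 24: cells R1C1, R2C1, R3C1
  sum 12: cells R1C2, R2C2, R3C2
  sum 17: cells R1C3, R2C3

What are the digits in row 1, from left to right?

9, 2, 8

17 in 2 cells must be {8,9}; 24 in 3 cells must be {7,8,9}.
Nothing is forced directly, so branch on R3C2, whose candidates are 8 or 9. If R3C2 = 8: that forces R1C2 = 3, R1C3 = 9, R2C2 = 1, after which R2C3 would have to be in {7,9} for the 17 across but in {8} for the 17 down — contradiction. So R3C2 = 9.
Given what's placed, R1C2 must be 2 to fit the 19 across and 12 down.
R2C2 = 12 − 11 = 1 completes the 12 down.
R2C3 = 9: the only remaining digit allowed by both the 17 across and the 17 down.
R3C1 = 17 − 9 = 8 completes the 17 across.
Given what's placed, R1C1 must be 9 to fit the 19 across and 24 down.
R1C3 = 19 − 11 = 8 completes the 19 across.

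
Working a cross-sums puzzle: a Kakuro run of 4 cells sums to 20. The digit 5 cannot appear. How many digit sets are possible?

4 distinct digits from 1–9 sum between 10 and 30.
Dropping sets that contain 5.

8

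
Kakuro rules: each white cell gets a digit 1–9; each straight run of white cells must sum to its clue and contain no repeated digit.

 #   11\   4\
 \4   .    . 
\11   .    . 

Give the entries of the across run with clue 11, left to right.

4 in 2 cells must be {1,3}.
The 4 across and the 11 down share only 3, so R1C1 = 3.
R1C2 = 4 − 3 = 1 completes the 4 across.
R2C1 = 11 − 3 = 8 completes the 11 down.
R2C2 = 11 − 8 = 3 completes the 11 across.

8 3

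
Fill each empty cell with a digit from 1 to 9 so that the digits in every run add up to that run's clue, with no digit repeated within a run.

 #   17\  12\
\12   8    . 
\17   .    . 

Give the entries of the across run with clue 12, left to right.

8 4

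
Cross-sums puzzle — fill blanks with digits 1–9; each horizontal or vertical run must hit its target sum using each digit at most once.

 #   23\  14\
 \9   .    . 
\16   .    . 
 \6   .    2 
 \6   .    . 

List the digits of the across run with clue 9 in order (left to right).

16 in 2 cells must be {7,9}.
Given what's placed, R2C2 must be 7 to fit the 16 across and 14 down.
R3C1 = 6 − 2 = 4 completes the 6 across.
R2C1 = 16 − 7 = 9 completes the 16 across.
Given what's placed, R4C1 must be 2 to fit the 6 across and 23 down.
R4C2 = 6 − 2 = 4 completes the 6 across.
R1C1 = 23 − 15 = 8 completes the 23 down.
R1C2 = 9 − 8 = 1 completes the 9 across.

8, 1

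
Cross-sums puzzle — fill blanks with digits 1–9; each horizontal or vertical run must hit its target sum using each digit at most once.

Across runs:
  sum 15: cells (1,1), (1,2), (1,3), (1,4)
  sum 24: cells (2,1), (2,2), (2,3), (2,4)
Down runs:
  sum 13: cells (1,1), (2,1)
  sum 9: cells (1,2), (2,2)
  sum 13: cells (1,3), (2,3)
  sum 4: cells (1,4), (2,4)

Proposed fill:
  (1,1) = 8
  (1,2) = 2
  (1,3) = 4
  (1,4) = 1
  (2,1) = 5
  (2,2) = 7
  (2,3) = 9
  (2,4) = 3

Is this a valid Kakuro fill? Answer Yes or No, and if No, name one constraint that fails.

Across: 8+2+4+1=15; 5+7+9+3=24. Down: 8+5=13; 2+7=9; 4+9=13; 1+3=4. No digit repeats within any run.

Yes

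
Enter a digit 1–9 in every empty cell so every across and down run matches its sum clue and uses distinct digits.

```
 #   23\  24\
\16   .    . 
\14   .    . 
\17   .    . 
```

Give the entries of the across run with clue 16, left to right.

9, 7

16 in 2 cells must be {7,9}; 17 in 2 cells must be {8,9}; 23 in 3 cells must be {6,8,9}.
The 16 across and the 23 down share only 9, so R1C1 = 9.
R1C2 = 16 − 9 = 7 completes the 16 across.
Given what's placed, R3C1 must be 8 to fit the 17 across and 23 down.
R3C2 = 17 − 8 = 9 completes the 17 across.
R2C1 = 23 − 17 = 6 completes the 23 down.
R2C2 = 14 − 6 = 8 completes the 14 across.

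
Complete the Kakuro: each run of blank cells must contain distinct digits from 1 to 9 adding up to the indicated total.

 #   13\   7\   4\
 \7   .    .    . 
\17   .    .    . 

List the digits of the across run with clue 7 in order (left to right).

7 in 3 cells must be {1,2,4}; 4 in 2 cells must be {1,3}.
The 7 across and the 13 down share only 4, so R1C1 = 4.
Given what's placed, R1C3 must be 1 to fit the 7 across and 4 down.
R2C1 = 13 − 4 = 9 completes the 13 down.
R2C3 = 4 − 1 = 3 completes the 4 down.
R1C2 = 7 − 5 = 2 completes the 7 across.
R2C2 = 17 − 12 = 5 completes the 17 across.

4, 2, 1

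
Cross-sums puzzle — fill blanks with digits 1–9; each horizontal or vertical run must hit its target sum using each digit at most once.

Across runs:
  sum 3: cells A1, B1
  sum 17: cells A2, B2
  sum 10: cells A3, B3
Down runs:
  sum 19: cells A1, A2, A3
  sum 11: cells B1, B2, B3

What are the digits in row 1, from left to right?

2 1

3 in 2 cells must be {1,2}; 17 in 2 cells must be {8,9}.
The 3 across and the 19 down share only 2, so A1 = 2.
B1 = 3 − 2 = 1 completes the 3 across.
Given what's placed, B2 must be 8 to fit the 17 across and 11 down.
B3 = 11 − 9 = 2 completes the 11 down.
A2 = 17 − 8 = 9 completes the 17 across.
A3 = 10 − 2 = 8 completes the 10 across.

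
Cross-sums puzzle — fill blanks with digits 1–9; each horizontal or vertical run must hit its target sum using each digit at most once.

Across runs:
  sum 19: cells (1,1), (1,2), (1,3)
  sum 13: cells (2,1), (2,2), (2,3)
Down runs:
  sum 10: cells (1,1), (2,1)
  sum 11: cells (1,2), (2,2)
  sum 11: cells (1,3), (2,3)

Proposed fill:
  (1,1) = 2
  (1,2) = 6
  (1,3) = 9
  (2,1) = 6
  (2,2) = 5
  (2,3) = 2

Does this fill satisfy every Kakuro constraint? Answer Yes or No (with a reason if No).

No — the across run (1,1)–(1,3) sums to 17, not 19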